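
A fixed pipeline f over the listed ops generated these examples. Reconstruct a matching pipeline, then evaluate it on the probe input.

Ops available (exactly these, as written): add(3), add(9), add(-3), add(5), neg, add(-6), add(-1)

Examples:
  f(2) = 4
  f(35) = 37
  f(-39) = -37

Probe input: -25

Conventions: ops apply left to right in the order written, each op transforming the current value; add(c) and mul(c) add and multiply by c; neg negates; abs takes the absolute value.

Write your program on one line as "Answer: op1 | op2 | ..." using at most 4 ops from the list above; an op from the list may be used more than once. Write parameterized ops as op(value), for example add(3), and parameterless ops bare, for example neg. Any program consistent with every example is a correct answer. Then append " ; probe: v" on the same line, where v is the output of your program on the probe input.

add(-1) | add(-6) | add(9) ; probe: -23

Check, running the answer program on each example:
  2 -> 1 -> -5 -> 4
  35 -> 34 -> 28 -> 37
  -39 -> -40 -> -46 -> -37
  probe: -25 -> -26 -> -32 -> -23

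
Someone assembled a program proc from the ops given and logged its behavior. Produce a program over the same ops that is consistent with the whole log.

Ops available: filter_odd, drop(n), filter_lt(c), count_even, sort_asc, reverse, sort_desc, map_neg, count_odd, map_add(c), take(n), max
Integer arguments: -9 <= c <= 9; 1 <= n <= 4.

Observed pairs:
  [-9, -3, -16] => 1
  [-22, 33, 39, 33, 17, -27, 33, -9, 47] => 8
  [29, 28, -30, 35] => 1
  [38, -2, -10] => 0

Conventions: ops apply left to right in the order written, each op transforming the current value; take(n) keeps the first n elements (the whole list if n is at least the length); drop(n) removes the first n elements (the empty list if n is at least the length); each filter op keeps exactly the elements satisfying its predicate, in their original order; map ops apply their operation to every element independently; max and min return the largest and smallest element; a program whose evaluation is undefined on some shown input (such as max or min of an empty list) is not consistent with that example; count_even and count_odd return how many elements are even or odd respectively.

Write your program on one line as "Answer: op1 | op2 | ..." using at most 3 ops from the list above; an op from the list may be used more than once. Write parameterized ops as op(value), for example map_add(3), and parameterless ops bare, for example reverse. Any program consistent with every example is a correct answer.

drop(1) | map_add(5) | count_even

Check, running the answer program on each example:
  [-9, -3, -16] -> [-3, -16] -> [2, -11] -> 1
  [-22, 33, 39, 33, 17, -27, 33, -9, 47] -> [33, 39, 33, 17, -27, 33, -9, 47] -> [38, 44, 38, 22, -22, 38, -4, 52] -> 8
  [29, 28, -30, 35] -> [28, -30, 35] -> [33, -25, 40] -> 1
  [38, -2, -10] -> [-2, -10] -> [3, -5] -> 0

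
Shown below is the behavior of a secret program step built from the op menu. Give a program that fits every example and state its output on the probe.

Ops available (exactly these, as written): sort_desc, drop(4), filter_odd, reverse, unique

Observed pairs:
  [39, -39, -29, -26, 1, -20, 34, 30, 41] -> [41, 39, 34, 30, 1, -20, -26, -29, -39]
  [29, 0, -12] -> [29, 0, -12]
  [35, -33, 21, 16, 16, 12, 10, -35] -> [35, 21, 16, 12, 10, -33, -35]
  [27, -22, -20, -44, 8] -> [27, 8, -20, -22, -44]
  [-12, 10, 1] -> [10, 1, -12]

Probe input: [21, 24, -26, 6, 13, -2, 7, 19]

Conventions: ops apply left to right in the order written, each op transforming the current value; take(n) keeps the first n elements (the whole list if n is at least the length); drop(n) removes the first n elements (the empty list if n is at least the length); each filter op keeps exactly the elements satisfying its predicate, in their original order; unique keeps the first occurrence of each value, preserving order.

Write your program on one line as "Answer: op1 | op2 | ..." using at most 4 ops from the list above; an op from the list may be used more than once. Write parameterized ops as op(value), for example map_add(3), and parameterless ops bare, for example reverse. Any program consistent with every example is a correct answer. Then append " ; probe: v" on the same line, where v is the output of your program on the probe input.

unique | reverse | sort_desc ; probe: [24, 21, 19, 13, 7, 6, -2, -26]

Check, running the answer program on each example:
  [39, -39, -29, -26, 1, -20, 34, 30, 41] -> [39, -39, -29, -26, 1, -20, 34, 30, 41] -> [41, 30, 34, -20, 1, -26, -29, -39, 39] -> [41, 39, 34, 30, 1, -20, -26, -29, -39]
  [29, 0, -12] -> [29, 0, -12] -> [-12, 0, 29] -> [29, 0, -12]
  [35, -33, 21, 16, 16, 12, 10, -35] -> [35, -33, 21, 16, 12, 10, -35] -> [-35, 10, 12, 16, 21, -33, 35] -> [35, 21, 16, 12, 10, -33, -35]
  [27, -22, -20, -44, 8] -> [27, -22, -20, -44, 8] -> [8, -44, -20, -22, 27] -> [27, 8, -20, -22, -44]
  [-12, 10, 1] -> [-12, 10, 1] -> [1, 10, -12] -> [10, 1, -12]
  probe: [21, 24, -26, 6, 13, -2, 7, 19] -> [21, 24, -26, 6, 13, -2, 7, 19] -> [19, 7, -2, 13, 6, -26, 24, 21] -> [24, 21, 19, 13, 7, 6, -2, -26]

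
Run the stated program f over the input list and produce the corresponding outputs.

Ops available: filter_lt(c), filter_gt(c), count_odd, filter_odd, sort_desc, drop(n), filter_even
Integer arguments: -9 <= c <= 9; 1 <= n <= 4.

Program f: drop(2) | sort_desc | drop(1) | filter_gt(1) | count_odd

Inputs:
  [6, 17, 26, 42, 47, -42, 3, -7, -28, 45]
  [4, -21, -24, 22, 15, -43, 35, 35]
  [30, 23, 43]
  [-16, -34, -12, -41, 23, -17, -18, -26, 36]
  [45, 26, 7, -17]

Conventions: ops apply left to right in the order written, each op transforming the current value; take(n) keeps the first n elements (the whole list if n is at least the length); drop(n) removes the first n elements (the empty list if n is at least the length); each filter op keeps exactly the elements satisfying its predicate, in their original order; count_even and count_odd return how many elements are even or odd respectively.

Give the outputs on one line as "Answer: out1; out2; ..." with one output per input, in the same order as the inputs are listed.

Execution, op by op:
  [6, 17, 26, 42, 47, -42, 3, -7, -28, 45] -> [26, 42, 47, -42, 3, -7, -28, 45] -> [47, 45, 42, 26, 3, -7, -28, -42] -> [45, 42, 26, 3, -7, -28, -42] -> [45, 42, 26, 3] -> 2
  [4, -21, -24, 22, 15, -43, 35, 35] -> [-24, 22, 15, -43, 35, 35] -> [35, 35, 22, 15, -24, -43] -> [35, 22, 15, -24, -43] -> [35, 22, 15] -> 2
  [30, 23, 43] -> [43] -> [43] -> [] -> [] -> 0
  [-16, -34, -12, -41, 23, -17, -18, -26, 36] -> [-12, -41, 23, -17, -18, -26, 36] -> [36, 23, -12, -17, -18, -26, -41] -> [23, -12, -17, -18, -26, -41] -> [23] -> 1
  [45, 26, 7, -17] -> [7, -17] -> [7, -17] -> [-17] -> [] -> 0

2; 2; 0; 1; 0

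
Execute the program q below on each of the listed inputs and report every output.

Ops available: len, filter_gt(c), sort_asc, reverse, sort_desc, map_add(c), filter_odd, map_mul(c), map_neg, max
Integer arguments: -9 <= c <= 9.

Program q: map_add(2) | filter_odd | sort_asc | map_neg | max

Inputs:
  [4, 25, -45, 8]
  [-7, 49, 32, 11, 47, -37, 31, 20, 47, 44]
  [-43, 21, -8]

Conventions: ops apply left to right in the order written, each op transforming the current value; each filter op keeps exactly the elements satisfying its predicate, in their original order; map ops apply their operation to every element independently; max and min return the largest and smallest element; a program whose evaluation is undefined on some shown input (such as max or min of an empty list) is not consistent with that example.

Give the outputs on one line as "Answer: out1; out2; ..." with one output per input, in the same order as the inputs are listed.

43; 35; 41

Execution, op by op:
  [4, 25, -45, 8] -> [6, 27, -43, 10] -> [27, -43] -> [-43, 27] -> [43, -27] -> 43
  [-7, 49, 32, 11, 47, -37, 31, 20, 47, 44] -> [-5, 51, 34, 13, 49, -35, 33, 22, 49, 46] -> [-5, 51, 13, 49, -35, 33, 49] -> [-35, -5, 13, 33, 49, 49, 51] -> [35, 5, -13, -33, -49, -49, -51] -> 35
  [-43, 21, -8] -> [-41, 23, -6] -> [-41, 23] -> [-41, 23] -> [41, -23] -> 41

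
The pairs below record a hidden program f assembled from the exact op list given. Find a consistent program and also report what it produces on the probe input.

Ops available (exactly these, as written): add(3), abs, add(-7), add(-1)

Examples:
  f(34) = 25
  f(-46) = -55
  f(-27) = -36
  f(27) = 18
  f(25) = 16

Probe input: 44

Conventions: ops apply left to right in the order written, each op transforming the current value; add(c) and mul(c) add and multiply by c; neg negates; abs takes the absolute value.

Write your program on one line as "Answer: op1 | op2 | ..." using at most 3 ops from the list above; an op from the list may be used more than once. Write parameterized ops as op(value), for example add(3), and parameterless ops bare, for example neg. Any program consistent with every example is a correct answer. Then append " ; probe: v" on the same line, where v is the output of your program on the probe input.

add(-7) | add(-1) | add(-1) ; probe: 35

Check, running the answer program on each example:
  34 -> 27 -> 26 -> 25
  -46 -> -53 -> -54 -> -55
  -27 -> -34 -> -35 -> -36
  27 -> 20 -> 19 -> 18
  25 -> 18 -> 17 -> 16
  probe: 44 -> 37 -> 36 -> 35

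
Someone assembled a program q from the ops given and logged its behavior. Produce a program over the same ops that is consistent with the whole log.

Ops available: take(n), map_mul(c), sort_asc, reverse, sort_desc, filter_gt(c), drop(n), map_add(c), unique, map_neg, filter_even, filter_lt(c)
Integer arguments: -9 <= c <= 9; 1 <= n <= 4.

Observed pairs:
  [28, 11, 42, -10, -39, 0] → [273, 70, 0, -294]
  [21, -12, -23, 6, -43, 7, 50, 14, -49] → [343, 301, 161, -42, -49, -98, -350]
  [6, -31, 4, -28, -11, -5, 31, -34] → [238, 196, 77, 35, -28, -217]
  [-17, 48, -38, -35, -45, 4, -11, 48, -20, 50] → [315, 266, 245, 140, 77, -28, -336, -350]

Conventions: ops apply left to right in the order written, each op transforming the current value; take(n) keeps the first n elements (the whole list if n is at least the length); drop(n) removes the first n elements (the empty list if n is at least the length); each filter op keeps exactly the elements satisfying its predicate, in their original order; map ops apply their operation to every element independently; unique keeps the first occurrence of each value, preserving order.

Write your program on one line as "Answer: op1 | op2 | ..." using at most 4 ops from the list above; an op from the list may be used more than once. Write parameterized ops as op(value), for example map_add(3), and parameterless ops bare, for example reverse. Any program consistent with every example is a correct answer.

map_mul(-7) | drop(2) | sort_desc

Check, running the answer program on each example:
  [28, 11, 42, -10, -39, 0] -> [-196, -77, -294, 70, 273, 0] -> [-294, 70, 273, 0] -> [273, 70, 0, -294]
  [21, -12, -23, 6, -43, 7, 50, 14, -49] -> [-147, 84, 161, -42, 301, -49, -350, -98, 343] -> [161, -42, 301, -49, -350, -98, 343] -> [343, 301, 161, -42, -49, -98, -350]
  [6, -31, 4, -28, -11, -5, 31, -34] -> [-42, 217, -28, 196, 77, 35, -217, 238] -> [-28, 196, 77, 35, -217, 238] -> [238, 196, 77, 35, -28, -217]
  [-17, 48, -38, -35, -45, 4, -11, 48, -20, 50] -> [119, -336, 266, 245, 315, -28, 77, -336, 140, -350] -> [266, 245, 315, -28, 77, -336, 140, -350] -> [315, 266, 245, 140, 77, -28, -336, -350]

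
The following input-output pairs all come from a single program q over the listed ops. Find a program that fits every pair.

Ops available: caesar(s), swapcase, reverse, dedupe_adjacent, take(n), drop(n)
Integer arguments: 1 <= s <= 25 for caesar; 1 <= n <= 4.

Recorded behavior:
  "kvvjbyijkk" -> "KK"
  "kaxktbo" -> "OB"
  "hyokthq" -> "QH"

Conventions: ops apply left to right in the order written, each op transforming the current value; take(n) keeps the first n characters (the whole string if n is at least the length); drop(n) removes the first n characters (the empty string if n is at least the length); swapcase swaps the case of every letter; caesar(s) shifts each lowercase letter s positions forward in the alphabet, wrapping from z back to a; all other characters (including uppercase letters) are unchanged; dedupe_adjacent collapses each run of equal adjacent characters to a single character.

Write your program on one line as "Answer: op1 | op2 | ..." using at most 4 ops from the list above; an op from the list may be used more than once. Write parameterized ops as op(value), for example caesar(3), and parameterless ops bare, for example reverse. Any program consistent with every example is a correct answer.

reverse | take(2) | swapcase

Check, running the answer program on each example:
  "kvvjbyijkk" -> "kkjiybjvvk" -> "kk" -> "KK"
  "kaxktbo" -> "obtkxak" -> "ob" -> "OB"
  "hyokthq" -> "qhtkoyh" -> "qh" -> "QH"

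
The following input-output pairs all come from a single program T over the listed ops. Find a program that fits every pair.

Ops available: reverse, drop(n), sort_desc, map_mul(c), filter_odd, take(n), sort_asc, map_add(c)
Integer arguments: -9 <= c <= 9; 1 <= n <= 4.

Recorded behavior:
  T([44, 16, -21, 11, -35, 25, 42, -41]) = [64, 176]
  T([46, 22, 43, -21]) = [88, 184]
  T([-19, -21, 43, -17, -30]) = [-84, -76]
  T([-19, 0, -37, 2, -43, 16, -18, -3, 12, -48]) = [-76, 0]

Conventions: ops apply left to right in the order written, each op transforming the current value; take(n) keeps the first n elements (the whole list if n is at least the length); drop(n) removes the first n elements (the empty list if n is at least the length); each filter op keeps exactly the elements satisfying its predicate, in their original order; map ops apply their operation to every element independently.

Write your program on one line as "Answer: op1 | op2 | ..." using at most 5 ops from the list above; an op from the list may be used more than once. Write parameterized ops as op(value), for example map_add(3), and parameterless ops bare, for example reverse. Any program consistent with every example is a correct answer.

take(2) | map_mul(4) | sort_desc | sort_asc

Check, running the answer program on each example:
  [44, 16, -21, 11, -35, 25, 42, -41] -> [44, 16] -> [176, 64] -> [176, 64] -> [64, 176]
  [46, 22, 43, -21] -> [46, 22] -> [184, 88] -> [184, 88] -> [88, 184]
  [-19, -21, 43, -17, -30] -> [-19, -21] -> [-76, -84] -> [-76, -84] -> [-84, -76]
  [-19, 0, -37, 2, -43, 16, -18, -3, 12, -48] -> [-19, 0] -> [-76, 0] -> [0, -76] -> [-76, 0]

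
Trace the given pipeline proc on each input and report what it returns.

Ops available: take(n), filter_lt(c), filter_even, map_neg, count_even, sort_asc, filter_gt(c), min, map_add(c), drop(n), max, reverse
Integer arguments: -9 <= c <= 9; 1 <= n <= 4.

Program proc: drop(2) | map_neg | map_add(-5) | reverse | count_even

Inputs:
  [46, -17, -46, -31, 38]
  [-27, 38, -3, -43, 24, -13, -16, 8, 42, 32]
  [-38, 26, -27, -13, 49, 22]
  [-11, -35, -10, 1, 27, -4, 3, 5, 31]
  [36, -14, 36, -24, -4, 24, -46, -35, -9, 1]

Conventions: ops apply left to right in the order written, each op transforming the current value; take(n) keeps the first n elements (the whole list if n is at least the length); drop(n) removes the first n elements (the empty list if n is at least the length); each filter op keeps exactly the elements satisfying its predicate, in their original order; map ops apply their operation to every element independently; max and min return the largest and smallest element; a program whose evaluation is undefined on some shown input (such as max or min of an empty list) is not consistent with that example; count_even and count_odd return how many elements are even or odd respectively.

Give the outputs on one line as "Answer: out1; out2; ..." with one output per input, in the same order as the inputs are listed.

Execution, op by op:
  [46, -17, -46, -31, 38] -> [-46, -31, 38] -> [46, 31, -38] -> [41, 26, -43] -> [-43, 26, 41] -> 1
  [-27, 38, -3, -43, 24, -13, -16, 8, 42, 32] -> [-3, -43, 24, -13, -16, 8, 42, 32] -> [3, 43, -24, 13, 16, -8, -42, -32] -> [-2, 38, -29, 8, 11, -13, -47, -37] -> [-37, -47, -13, 11, 8, -29, 38, -2] -> 3
  [-38, 26, -27, -13, 49, 22] -> [-27, -13, 49, 22] -> [27, 13, -49, -22] -> [22, 8, -54, -27] -> [-27, -54, 8, 22] -> 3
  [-11, -35, -10, 1, 27, -4, 3, 5, 31] -> [-10, 1, 27, -4, 3, 5, 31] -> [10, -1, -27, 4, -3, -5, -31] -> [5, -6, -32, -1, -8, -10, -36] -> [-36, -10, -8, -1, -32, -6, 5] -> 5
  [36, -14, 36, -24, -4, 24, -46, -35, -9, 1] -> [36, -24, -4, 24, -46, -35, -9, 1] -> [-36, 24, 4, -24, 46, 35, 9, -1] -> [-41, 19, -1, -29, 41, 30, 4, -6] -> [-6, 4, 30, 41, -29, -1, 19, -41] -> 3

1; 3; 3; 5; 3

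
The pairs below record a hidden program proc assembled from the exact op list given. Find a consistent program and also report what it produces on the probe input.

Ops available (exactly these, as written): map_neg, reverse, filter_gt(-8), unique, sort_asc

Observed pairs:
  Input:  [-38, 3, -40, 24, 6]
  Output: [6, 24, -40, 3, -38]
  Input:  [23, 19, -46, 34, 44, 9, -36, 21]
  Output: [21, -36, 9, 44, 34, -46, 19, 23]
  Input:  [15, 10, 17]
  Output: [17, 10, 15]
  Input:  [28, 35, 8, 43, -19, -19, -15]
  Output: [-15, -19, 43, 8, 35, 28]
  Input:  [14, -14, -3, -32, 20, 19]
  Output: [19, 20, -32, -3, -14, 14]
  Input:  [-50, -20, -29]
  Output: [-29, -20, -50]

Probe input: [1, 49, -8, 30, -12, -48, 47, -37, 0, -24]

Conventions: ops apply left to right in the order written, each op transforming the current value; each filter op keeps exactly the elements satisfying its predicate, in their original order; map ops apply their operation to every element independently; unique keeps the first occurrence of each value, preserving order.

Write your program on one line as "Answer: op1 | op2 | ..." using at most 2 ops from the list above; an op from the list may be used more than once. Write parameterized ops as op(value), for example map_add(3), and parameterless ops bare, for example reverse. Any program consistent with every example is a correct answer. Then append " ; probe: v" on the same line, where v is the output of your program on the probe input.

unique | reverse ; probe: [-24, 0, -37, 47, -48, -12, 30, -8, 49, 1]

Check, running the answer program on each example:
  [-38, 3, -40, 24, 6] -> [-38, 3, -40, 24, 6] -> [6, 24, -40, 3, -38]
  [23, 19, -46, 34, 44, 9, -36, 21] -> [23, 19, -46, 34, 44, 9, -36, 21] -> [21, -36, 9, 44, 34, -46, 19, 23]
  [15, 10, 17] -> [15, 10, 17] -> [17, 10, 15]
  [28, 35, 8, 43, -19, -19, -15] -> [28, 35, 8, 43, -19, -15] -> [-15, -19, 43, 8, 35, 28]
  [14, -14, -3, -32, 20, 19] -> [14, -14, -3, -32, 20, 19] -> [19, 20, -32, -3, -14, 14]
  [-50, -20, -29] -> [-50, -20, -29] -> [-29, -20, -50]
  probe: [1, 49, -8, 30, -12, -48, 47, -37, 0, -24] -> [1, 49, -8, 30, -12, -48, 47, -37, 0, -24] -> [-24, 0, -37, 47, -48, -12, 30, -8, 49, 1]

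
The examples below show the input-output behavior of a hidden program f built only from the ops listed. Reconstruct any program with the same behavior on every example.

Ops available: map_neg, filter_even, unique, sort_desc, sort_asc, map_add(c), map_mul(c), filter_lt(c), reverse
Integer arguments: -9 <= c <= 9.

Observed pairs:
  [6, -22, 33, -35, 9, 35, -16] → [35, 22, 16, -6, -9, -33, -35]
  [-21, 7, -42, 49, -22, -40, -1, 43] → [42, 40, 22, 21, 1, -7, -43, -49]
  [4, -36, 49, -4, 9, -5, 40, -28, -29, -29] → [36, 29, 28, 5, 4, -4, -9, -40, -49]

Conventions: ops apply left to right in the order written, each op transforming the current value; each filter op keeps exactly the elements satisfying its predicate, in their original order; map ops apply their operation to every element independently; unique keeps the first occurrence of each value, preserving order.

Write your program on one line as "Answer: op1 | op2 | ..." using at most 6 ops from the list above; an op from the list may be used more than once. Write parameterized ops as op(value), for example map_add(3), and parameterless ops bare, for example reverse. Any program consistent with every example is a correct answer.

reverse | sort_desc | map_neg | unique | reverse

Check, running the answer program on each example:
  [6, -22, 33, -35, 9, 35, -16] -> [-16, 35, 9, -35, 33, -22, 6] -> [35, 33, 9, 6, -16, -22, -35] -> [-35, -33, -9, -6, 16, 22, 35] -> [-35, -33, -9, -6, 16, 22, 35] -> [35, 22, 16, -6, -9, -33, -35]
  [-21, 7, -42, 49, -22, -40, -1, 43] -> [43, -1, -40, -22, 49, -42, 7, -21] -> [49, 43, 7, -1, -21, -22, -40, -42] -> [-49, -43, -7, 1, 21, 22, 40, 42] -> [-49, -43, -7, 1, 21, 22, 40, 42] -> [42, 40, 22, 21, 1, -7, -43, -49]
  [4, -36, 49, -4, 9, -5, 40, -28, -29, -29] -> [-29, -29, -28, 40, -5, 9, -4, 49, -36, 4] -> [49, 40, 9, 4, -4, -5, -28, -29, -29, -36] -> [-49, -40, -9, -4, 4, 5, 28, 29, 29, 36] -> [-49, -40, -9, -4, 4, 5, 28, 29, 36] -> [36, 29, 28, 5, 4, -4, -9, -40, -49]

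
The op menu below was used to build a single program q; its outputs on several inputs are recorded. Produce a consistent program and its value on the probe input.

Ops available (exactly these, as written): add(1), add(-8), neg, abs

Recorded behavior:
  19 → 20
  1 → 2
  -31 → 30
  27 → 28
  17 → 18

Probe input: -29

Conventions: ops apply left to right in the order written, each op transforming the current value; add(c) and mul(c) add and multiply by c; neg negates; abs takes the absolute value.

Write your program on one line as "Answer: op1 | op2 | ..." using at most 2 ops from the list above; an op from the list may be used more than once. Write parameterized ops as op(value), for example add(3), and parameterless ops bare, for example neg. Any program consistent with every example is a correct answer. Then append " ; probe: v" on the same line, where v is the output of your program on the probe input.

add(1) | abs ; probe: 28

Check, running the answer program on each example:
  19 -> 20 -> 20
  1 -> 2 -> 2
  -31 -> -30 -> 30
  27 -> 28 -> 28
  17 -> 18 -> 18
  probe: -29 -> -28 -> 28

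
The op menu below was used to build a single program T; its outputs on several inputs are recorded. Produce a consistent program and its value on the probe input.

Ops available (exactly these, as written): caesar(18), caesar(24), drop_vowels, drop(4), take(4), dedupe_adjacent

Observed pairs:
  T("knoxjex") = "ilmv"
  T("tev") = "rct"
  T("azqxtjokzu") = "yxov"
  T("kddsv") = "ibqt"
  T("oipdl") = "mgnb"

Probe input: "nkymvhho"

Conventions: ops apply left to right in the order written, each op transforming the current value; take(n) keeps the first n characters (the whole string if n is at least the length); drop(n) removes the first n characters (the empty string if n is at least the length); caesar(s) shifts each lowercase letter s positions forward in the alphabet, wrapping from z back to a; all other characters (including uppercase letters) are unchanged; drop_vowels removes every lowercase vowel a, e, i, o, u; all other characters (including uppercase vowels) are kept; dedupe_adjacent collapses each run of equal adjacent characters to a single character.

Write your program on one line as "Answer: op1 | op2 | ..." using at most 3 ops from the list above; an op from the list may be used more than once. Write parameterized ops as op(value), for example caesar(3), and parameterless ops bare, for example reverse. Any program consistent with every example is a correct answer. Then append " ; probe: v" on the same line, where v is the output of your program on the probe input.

dedupe_adjacent | caesar(24) | take(4) ; probe: "liwk"

Check, running the answer program on each example:
  "knoxjex" -> "knoxjex" -> "ilmvhcv" -> "ilmv"
  "tev" -> "tev" -> "rct" -> "rct"
  "azqxtjokzu" -> "azqxtjokzu" -> "yxovrhmixs" -> "yxov"
  "kddsv" -> "kdsv" -> "ibqt" -> "ibqt"
  "oipdl" -> "oipdl" -> "mgnbj" -> "mgnb"
  probe: "nkymvhho" -> "nkymvho" -> "liwktfm" -> "liwk"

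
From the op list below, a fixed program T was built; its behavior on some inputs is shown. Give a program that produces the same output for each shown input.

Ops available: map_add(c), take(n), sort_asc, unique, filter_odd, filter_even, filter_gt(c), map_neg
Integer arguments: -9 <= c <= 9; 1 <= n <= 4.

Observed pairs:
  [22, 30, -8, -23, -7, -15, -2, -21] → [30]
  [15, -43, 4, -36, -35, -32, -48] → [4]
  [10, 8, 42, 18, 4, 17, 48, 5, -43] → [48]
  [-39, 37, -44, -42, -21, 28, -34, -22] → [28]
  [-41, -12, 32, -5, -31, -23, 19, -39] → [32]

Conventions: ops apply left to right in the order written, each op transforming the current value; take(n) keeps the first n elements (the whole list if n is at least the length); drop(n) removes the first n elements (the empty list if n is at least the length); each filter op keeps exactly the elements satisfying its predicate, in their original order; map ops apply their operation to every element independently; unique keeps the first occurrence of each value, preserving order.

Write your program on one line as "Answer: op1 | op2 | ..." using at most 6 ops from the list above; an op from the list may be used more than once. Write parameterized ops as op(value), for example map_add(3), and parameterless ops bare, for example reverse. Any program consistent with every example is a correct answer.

filter_gt(-5) | filter_even | map_neg | sort_asc | take(1) | map_neg

Check, running the answer program on each example:
  [22, 30, -8, -23, -7, -15, -2, -21] -> [22, 30, -2] -> [22, 30, -2] -> [-22, -30, 2] -> [-30, -22, 2] -> [-30] -> [30]
  [15, -43, 4, -36, -35, -32, -48] -> [15, 4] -> [4] -> [-4] -> [-4] -> [-4] -> [4]
  [10, 8, 42, 18, 4, 17, 48, 5, -43] -> [10, 8, 42, 18, 4, 17, 48, 5] -> [10, 8, 42, 18, 4, 48] -> [-10, -8, -42, -18, -4, -48] -> [-48, -42, -18, -10, -8, -4] -> [-48] -> [48]
  [-39, 37, -44, -42, -21, 28, -34, -22] -> [37, 28] -> [28] -> [-28] -> [-28] -> [-28] -> [28]
  [-41, -12, 32, -5, -31, -23, 19, -39] -> [32, 19] -> [32] -> [-32] -> [-32] -> [-32] -> [32]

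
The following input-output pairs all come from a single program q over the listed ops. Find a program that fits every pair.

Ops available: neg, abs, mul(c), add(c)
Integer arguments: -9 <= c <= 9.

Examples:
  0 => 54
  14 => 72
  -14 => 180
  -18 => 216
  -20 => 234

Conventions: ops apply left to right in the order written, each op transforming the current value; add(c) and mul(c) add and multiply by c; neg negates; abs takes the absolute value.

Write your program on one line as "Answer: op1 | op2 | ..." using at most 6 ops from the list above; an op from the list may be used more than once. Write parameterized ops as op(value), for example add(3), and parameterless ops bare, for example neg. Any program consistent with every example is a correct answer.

neg | add(6) | neg | mul(9) | abs

Check, running the answer program on each example:
  0 -> 0 -> 6 -> -6 -> -54 -> 54
  14 -> -14 -> -8 -> 8 -> 72 -> 72
  -14 -> 14 -> 20 -> -20 -> -180 -> 180
  -18 -> 18 -> 24 -> -24 -> -216 -> 216
  -20 -> 20 -> 26 -> -26 -> -234 -> 234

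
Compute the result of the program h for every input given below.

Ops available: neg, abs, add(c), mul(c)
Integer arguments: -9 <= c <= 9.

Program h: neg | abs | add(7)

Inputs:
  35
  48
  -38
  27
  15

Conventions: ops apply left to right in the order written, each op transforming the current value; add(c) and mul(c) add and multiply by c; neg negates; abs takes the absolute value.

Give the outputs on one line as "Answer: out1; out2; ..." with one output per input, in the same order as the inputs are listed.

42; 55; 45; 34; 22

Execution, op by op:
  35 -> -35 -> 35 -> 42
  48 -> -48 -> 48 -> 55
  -38 -> 38 -> 38 -> 45
  27 -> -27 -> 27 -> 34
  15 -> -15 -> 15 -> 22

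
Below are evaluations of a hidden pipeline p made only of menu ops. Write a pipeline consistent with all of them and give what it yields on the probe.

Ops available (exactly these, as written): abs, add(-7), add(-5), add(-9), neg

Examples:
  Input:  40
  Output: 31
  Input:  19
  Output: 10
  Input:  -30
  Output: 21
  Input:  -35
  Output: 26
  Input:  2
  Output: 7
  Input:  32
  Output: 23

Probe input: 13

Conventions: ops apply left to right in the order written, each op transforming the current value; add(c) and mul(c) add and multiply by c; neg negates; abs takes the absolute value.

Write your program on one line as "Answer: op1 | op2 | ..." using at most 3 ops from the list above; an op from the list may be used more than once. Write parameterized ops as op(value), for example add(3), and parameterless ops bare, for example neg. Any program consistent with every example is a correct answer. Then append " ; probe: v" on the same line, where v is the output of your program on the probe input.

abs | add(-9) | abs ; probe: 4

Check, running the answer program on each example:
  40 -> 40 -> 31 -> 31
  19 -> 19 -> 10 -> 10
  -30 -> 30 -> 21 -> 21
  -35 -> 35 -> 26 -> 26
  2 -> 2 -> -7 -> 7
  32 -> 32 -> 23 -> 23
  probe: 13 -> 13 -> 4 -> 4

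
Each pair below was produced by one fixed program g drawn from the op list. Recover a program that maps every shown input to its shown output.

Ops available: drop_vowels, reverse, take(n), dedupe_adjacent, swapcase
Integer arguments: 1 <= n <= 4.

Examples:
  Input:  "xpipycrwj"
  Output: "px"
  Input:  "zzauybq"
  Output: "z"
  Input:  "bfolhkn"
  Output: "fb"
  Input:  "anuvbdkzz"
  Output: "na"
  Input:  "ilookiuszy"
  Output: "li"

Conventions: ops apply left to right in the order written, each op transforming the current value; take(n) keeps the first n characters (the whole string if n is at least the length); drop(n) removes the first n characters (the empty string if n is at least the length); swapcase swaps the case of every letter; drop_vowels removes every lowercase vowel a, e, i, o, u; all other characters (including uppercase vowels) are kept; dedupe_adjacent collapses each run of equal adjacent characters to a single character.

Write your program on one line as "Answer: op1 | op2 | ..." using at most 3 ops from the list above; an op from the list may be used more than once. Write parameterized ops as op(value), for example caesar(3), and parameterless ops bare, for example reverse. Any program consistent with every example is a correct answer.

take(2) | dedupe_adjacent | reverse

Check, running the answer program on each example:
  "xpipycrwj" -> "xp" -> "xp" -> "px"
  "zzauybq" -> "zz" -> "z" -> "z"
  "bfolhkn" -> "bf" -> "bf" -> "fb"
  "anuvbdkzz" -> "an" -> "an" -> "na"
  "ilookiuszy" -> "il" -> "il" -> "li"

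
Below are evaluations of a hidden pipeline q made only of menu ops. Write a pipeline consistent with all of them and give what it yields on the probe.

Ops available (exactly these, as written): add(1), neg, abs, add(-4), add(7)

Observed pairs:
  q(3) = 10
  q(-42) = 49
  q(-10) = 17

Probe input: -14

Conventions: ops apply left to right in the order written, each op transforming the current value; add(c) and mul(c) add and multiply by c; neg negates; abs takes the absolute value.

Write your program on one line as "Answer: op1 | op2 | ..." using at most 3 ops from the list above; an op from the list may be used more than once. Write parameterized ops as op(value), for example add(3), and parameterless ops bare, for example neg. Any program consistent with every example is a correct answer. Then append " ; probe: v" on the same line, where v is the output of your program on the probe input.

abs | add(7) ; probe: 21

Check, running the answer program on each example:
  3 -> 3 -> 10
  -42 -> 42 -> 49
  -10 -> 10 -> 17
  probe: -14 -> 14 -> 21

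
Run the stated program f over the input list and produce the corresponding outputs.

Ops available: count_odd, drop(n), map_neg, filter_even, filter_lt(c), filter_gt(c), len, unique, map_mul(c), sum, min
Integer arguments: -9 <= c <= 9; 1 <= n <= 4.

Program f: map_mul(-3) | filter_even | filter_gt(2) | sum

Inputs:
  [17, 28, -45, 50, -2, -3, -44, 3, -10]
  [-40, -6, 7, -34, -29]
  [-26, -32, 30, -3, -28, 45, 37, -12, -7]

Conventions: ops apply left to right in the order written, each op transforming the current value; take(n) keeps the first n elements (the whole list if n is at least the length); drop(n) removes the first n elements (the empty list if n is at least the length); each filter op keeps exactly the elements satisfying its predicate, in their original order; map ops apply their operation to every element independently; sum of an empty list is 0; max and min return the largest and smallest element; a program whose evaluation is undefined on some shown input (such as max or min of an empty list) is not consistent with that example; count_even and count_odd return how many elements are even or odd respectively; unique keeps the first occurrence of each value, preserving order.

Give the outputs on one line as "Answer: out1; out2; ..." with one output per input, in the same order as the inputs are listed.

168; 240; 294

Execution, op by op:
  [17, 28, -45, 50, -2, -3, -44, 3, -10] -> [-51, -84, 135, -150, 6, 9, 132, -9, 30] -> [-84, -150, 6, 132, 30] -> [6, 132, 30] -> 168
  [-40, -6, 7, -34, -29] -> [120, 18, -21, 102, 87] -> [120, 18, 102] -> [120, 18, 102] -> 240
  [-26, -32, 30, -3, -28, 45, 37, -12, -7] -> [78, 96, -90, 9, 84, -135, -111, 36, 21] -> [78, 96, -90, 84, 36] -> [78, 96, 84, 36] -> 294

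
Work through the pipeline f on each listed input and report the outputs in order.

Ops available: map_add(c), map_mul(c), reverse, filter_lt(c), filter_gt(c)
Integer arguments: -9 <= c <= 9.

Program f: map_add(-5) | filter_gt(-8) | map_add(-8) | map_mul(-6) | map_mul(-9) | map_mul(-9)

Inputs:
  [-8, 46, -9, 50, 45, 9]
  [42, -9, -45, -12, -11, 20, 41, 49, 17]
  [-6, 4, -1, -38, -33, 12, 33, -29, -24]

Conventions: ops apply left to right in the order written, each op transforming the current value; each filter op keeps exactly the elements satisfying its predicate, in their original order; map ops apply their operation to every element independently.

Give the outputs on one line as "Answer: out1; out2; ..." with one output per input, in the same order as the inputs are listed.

[-16038, -17982, -15552, 1944]; [-14094, -3402, -13608, -17496, -1944]; [4374, 6804, 486, -9720]

Execution, op by op:
  [-8, 46, -9, 50, 45, 9] -> [-13, 41, -14, 45, 40, 4] -> [41, 45, 40, 4] -> [33, 37, 32, -4] -> [-198, -222, -192, 24] -> [1782, 1998, 1728, -216] -> [-16038, -17982, -15552, 1944]
  [42, -9, -45, -12, -11, 20, 41, 49, 17] -> [37, -14, -50, -17, -16, 15, 36, 44, 12] -> [37, 15, 36, 44, 12] -> [29, 7, 28, 36, 4] -> [-174, -42, -168, -216, -24] -> [1566, 378, 1512, 1944, 216] -> [-14094, -3402, -13608, -17496, -1944]
  [-6, 4, -1, -38, -33, 12, 33, -29, -24] -> [-11, -1, -6, -43, -38, 7, 28, -34, -29] -> [-1, -6, 7, 28] -> [-9, -14, -1, 20] -> [54, 84, 6, -120] -> [-486, -756, -54, 1080] -> [4374, 6804, 486, -9720]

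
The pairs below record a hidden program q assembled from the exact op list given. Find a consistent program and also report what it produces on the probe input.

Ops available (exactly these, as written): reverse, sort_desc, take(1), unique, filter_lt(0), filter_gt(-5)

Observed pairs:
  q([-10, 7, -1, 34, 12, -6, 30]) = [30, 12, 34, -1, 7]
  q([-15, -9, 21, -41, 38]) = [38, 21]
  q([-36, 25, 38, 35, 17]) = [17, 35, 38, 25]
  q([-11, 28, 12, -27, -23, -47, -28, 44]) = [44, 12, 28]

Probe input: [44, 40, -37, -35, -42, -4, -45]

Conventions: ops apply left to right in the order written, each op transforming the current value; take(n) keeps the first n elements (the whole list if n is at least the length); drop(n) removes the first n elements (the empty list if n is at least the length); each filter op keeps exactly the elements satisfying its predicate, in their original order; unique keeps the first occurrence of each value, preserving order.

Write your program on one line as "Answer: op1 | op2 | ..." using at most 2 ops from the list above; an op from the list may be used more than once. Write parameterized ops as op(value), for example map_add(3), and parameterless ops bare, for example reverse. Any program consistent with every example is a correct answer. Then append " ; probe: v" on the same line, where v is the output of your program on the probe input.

reverse | filter_gt(-5) ; probe: [-4, 40, 44]

Check, running the answer program on each example:
  [-10, 7, -1, 34, 12, -6, 30] -> [30, -6, 12, 34, -1, 7, -10] -> [30, 12, 34, -1, 7]
  [-15, -9, 21, -41, 38] -> [38, -41, 21, -9, -15] -> [38, 21]
  [-36, 25, 38, 35, 17] -> [17, 35, 38, 25, -36] -> [17, 35, 38, 25]
  [-11, 28, 12, -27, -23, -47, -28, 44] -> [44, -28, -47, -23, -27, 12, 28, -11] -> [44, 12, 28]
  probe: [44, 40, -37, -35, -42, -4, -45] -> [-45, -4, -42, -35, -37, 40, 44] -> [-4, 40, 44]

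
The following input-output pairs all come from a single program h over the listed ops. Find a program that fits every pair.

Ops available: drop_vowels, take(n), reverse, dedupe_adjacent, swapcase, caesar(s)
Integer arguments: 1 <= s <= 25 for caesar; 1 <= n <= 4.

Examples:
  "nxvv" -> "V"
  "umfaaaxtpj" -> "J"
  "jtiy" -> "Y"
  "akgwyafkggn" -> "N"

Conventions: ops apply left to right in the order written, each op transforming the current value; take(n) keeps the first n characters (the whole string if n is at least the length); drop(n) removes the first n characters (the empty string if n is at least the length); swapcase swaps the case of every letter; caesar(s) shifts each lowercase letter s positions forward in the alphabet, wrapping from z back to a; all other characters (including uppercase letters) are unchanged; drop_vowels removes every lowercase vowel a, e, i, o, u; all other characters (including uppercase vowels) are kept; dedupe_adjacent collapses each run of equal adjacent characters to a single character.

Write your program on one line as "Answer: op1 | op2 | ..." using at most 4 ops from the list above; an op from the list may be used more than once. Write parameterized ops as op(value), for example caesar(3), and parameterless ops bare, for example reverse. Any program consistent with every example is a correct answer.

reverse | take(1) | swapcase

Check, running the answer program on each example:
  "nxvv" -> "vvxn" -> "v" -> "V"
  "umfaaaxtpj" -> "jptxaaafmu" -> "j" -> "J"
  "jtiy" -> "yitj" -> "y" -> "Y"
  "akgwyafkggn" -> "nggkfaywgka" -> "n" -> "N"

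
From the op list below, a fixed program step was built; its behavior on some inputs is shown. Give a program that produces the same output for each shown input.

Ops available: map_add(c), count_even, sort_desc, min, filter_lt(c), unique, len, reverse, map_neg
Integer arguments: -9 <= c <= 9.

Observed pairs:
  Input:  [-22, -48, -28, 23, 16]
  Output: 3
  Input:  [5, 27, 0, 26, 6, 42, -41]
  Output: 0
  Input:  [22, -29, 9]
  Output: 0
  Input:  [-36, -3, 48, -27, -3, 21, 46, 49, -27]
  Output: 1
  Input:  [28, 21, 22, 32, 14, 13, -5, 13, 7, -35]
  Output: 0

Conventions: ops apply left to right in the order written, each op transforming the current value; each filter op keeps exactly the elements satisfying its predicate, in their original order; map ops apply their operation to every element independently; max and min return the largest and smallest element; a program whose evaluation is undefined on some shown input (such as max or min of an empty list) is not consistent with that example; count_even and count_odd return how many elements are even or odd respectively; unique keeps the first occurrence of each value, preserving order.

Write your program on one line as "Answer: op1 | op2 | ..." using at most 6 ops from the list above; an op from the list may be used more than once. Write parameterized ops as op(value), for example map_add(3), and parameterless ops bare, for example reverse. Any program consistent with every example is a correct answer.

map_add(6) | sort_desc | unique | filter_lt(3) | count_even

Check, running the answer program on each example:
  [-22, -48, -28, 23, 16] -> [-16, -42, -22, 29, 22] -> [29, 22, -16, -22, -42] -> [29, 22, -16, -22, -42] -> [-16, -22, -42] -> 3
  [5, 27, 0, 26, 6, 42, -41] -> [11, 33, 6, 32, 12, 48, -35] -> [48, 33, 32, 12, 11, 6, -35] -> [48, 33, 32, 12, 11, 6, -35] -> [-35] -> 0
  [22, -29, 9] -> [28, -23, 15] -> [28, 15, -23] -> [28, 15, -23] -> [-23] -> 0
  [-36, -3, 48, -27, -3, 21, 46, 49, -27] -> [-30, 3, 54, -21, 3, 27, 52, 55, -21] -> [55, 54, 52, 27, 3, 3, -21, -21, -30] -> [55, 54, 52, 27, 3, -21, -30] -> [-21, -30] -> 1
  [28, 21, 22, 32, 14, 13, -5, 13, 7, -35] -> [34, 27, 28, 38, 20, 19, 1, 19, 13, -29] -> [38, 34, 28, 27, 20, 19, 19, 13, 1, -29] -> [38, 34, 28, 27, 20, 19, 13, 1, -29] -> [1, -29] -> 0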